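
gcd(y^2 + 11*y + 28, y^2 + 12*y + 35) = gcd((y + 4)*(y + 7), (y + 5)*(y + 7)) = y + 7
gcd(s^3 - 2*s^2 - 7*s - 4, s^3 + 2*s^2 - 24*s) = s - 4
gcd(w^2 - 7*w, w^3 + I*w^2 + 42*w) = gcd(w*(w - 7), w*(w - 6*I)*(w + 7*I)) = w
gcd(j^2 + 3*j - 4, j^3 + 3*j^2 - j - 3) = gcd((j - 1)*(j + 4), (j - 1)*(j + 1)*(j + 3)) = j - 1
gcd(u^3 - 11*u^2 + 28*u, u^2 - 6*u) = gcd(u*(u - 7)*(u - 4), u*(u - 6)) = u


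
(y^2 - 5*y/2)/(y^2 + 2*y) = (y - 5/2)/(y + 2)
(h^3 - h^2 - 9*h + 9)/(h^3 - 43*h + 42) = (h^2 - 9)/(h^2 + h - 42)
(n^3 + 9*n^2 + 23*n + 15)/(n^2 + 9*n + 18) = (n^2 + 6*n + 5)/(n + 6)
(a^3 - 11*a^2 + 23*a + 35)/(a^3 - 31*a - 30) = (a^2 - 12*a + 35)/(a^2 - a - 30)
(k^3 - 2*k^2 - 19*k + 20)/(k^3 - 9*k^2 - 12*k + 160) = (k - 1)/(k - 8)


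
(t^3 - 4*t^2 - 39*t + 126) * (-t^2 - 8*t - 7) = -t^5 - 4*t^4 + 64*t^3 + 214*t^2 - 735*t - 882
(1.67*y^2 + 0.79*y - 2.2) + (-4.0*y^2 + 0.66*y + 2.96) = -2.33*y^2 + 1.45*y + 0.76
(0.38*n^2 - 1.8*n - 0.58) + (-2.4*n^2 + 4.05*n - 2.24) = -2.02*n^2 + 2.25*n - 2.82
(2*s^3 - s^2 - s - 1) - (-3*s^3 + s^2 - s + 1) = 5*s^3 - 2*s^2 - 2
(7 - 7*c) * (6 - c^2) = 7*c^3 - 7*c^2 - 42*c + 42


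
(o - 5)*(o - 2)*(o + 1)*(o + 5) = o^4 - o^3 - 27*o^2 + 25*o + 50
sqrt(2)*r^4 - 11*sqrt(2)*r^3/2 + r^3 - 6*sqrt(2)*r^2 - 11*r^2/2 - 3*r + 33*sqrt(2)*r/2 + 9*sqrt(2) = (r - 6)*(r - sqrt(2))*(r + 3*sqrt(2)/2)*(sqrt(2)*r + sqrt(2)/2)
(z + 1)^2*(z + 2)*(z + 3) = z^4 + 7*z^3 + 17*z^2 + 17*z + 6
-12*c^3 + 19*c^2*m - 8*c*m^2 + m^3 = (-4*c + m)*(-3*c + m)*(-c + m)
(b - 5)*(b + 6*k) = b^2 + 6*b*k - 5*b - 30*k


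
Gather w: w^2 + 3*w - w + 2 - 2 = w^2 + 2*w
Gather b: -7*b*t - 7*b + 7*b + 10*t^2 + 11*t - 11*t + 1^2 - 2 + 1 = -7*b*t + 10*t^2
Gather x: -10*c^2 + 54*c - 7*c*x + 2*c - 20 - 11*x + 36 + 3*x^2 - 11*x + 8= -10*c^2 + 56*c + 3*x^2 + x*(-7*c - 22) + 24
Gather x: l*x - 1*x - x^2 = -x^2 + x*(l - 1)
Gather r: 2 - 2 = 0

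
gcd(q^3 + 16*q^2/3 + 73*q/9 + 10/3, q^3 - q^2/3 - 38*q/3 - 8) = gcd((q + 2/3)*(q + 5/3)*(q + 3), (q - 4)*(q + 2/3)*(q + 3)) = q^2 + 11*q/3 + 2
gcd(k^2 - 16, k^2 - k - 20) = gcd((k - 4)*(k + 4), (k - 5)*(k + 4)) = k + 4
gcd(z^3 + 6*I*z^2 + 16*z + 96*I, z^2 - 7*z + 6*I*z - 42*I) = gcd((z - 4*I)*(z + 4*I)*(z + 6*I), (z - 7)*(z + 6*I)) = z + 6*I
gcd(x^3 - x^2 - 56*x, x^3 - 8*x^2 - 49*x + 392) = x^2 - x - 56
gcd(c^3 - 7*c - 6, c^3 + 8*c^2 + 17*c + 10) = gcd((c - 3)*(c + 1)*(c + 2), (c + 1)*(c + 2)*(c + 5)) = c^2 + 3*c + 2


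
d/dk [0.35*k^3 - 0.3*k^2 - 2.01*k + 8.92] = 1.05*k^2 - 0.6*k - 2.01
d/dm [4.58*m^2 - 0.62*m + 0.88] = 9.16*m - 0.62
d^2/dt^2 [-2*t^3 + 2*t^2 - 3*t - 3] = 4 - 12*t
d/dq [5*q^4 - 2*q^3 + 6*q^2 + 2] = 2*q*(10*q^2 - 3*q + 6)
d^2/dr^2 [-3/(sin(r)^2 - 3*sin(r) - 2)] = 3*(-4*sin(r)^4 + 9*sin(r)^3 - 11*sin(r)^2 - 12*sin(r) + 22)/(3*sin(r) + cos(r)^2 + 1)^3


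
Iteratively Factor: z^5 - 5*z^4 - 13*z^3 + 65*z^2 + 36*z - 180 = (z + 2)*(z^4 - 7*z^3 + z^2 + 63*z - 90) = (z - 5)*(z + 2)*(z^3 - 2*z^2 - 9*z + 18) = (z - 5)*(z + 2)*(z + 3)*(z^2 - 5*z + 6) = (z - 5)*(z - 3)*(z + 2)*(z + 3)*(z - 2)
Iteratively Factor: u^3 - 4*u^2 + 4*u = (u - 2)*(u^2 - 2*u) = u*(u - 2)*(u - 2)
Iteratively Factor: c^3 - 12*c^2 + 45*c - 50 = (c - 5)*(c^2 - 7*c + 10) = (c - 5)*(c - 2)*(c - 5)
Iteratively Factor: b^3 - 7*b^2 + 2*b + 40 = (b - 4)*(b^2 - 3*b - 10) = (b - 4)*(b + 2)*(b - 5)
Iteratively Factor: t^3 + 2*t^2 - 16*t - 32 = (t - 4)*(t^2 + 6*t + 8) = (t - 4)*(t + 4)*(t + 2)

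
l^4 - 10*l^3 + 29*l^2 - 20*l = l*(l - 5)*(l - 4)*(l - 1)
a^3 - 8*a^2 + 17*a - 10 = (a - 5)*(a - 2)*(a - 1)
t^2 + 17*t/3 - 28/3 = (t - 4/3)*(t + 7)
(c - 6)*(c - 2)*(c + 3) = c^3 - 5*c^2 - 12*c + 36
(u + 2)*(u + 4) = u^2 + 6*u + 8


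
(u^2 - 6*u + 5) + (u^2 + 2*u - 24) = 2*u^2 - 4*u - 19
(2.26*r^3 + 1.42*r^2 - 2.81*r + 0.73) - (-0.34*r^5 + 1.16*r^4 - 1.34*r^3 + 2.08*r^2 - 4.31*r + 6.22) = 0.34*r^5 - 1.16*r^4 + 3.6*r^3 - 0.66*r^2 + 1.5*r - 5.49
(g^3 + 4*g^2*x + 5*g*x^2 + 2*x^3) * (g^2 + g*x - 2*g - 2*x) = g^5 + 5*g^4*x - 2*g^4 + 9*g^3*x^2 - 10*g^3*x + 7*g^2*x^3 - 18*g^2*x^2 + 2*g*x^4 - 14*g*x^3 - 4*x^4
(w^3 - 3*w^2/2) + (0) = w^3 - 3*w^2/2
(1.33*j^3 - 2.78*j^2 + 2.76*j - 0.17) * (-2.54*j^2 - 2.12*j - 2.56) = -3.3782*j^5 + 4.2416*j^4 - 4.5216*j^3 + 1.6974*j^2 - 6.7052*j + 0.4352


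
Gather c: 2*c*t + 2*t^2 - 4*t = 2*c*t + 2*t^2 - 4*t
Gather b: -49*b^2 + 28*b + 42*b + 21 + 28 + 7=-49*b^2 + 70*b + 56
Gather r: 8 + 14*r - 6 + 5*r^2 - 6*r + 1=5*r^2 + 8*r + 3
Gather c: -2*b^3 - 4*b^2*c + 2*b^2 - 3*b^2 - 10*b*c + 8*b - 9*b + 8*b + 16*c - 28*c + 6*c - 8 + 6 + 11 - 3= -2*b^3 - b^2 + 7*b + c*(-4*b^2 - 10*b - 6) + 6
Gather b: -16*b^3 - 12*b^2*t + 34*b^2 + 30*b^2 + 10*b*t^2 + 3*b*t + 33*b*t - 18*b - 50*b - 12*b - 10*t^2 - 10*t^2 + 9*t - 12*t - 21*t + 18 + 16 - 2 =-16*b^3 + b^2*(64 - 12*t) + b*(10*t^2 + 36*t - 80) - 20*t^2 - 24*t + 32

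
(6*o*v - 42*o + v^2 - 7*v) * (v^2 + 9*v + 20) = 6*o*v^3 + 12*o*v^2 - 258*o*v - 840*o + v^4 + 2*v^3 - 43*v^2 - 140*v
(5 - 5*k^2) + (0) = 5 - 5*k^2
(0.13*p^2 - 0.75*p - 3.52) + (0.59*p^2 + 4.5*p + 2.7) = 0.72*p^2 + 3.75*p - 0.82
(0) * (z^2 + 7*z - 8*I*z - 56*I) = 0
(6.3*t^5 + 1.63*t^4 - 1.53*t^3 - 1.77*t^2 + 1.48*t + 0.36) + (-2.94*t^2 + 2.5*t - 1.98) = 6.3*t^5 + 1.63*t^4 - 1.53*t^3 - 4.71*t^2 + 3.98*t - 1.62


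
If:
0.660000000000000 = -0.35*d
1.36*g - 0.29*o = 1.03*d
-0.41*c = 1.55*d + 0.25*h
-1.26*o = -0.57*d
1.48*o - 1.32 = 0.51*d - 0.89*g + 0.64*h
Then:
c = 10.04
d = -1.89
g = -1.61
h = -4.77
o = -0.85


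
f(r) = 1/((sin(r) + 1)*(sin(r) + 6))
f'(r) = -cos(r)/((sin(r) + 1)*(sin(r) + 6)^2) - cos(r)/((sin(r) + 1)^2*(sin(r) + 6)) = -(2*sin(r) + 7)*cos(r)/((sin(r) + 1)^2*(sin(r) + 6)^2)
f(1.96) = 0.08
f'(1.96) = 0.02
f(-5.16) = 0.08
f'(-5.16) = -0.02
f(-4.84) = 0.07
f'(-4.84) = -0.01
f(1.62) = 0.07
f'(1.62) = 0.00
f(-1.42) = 17.58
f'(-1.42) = -233.30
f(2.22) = 0.08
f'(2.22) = 0.03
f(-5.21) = 0.08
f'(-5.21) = -0.03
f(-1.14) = 2.15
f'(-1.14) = -10.00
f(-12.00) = 0.10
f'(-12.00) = -0.07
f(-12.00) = 0.10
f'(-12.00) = -0.07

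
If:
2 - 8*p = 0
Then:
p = 1/4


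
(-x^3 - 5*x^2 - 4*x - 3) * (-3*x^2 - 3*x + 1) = 3*x^5 + 18*x^4 + 26*x^3 + 16*x^2 + 5*x - 3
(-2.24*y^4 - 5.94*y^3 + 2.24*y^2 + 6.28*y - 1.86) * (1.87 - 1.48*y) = 3.3152*y^5 + 4.6024*y^4 - 14.423*y^3 - 5.1056*y^2 + 14.4964*y - 3.4782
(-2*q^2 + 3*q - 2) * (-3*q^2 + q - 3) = 6*q^4 - 11*q^3 + 15*q^2 - 11*q + 6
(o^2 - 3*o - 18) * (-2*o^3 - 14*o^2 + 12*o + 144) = -2*o^5 - 8*o^4 + 90*o^3 + 360*o^2 - 648*o - 2592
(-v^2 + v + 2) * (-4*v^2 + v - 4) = 4*v^4 - 5*v^3 - 3*v^2 - 2*v - 8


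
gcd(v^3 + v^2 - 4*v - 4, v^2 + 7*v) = 1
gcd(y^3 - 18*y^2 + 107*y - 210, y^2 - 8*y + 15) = y - 5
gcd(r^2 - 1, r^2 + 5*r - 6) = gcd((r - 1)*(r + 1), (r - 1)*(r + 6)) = r - 1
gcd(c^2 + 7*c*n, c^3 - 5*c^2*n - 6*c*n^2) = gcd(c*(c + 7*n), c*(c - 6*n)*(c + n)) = c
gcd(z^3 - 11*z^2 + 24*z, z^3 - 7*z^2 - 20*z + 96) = z^2 - 11*z + 24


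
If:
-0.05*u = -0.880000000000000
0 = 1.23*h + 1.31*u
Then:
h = -18.74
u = 17.60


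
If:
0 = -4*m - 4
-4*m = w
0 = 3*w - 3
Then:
No Solution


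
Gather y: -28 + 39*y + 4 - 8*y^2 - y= -8*y^2 + 38*y - 24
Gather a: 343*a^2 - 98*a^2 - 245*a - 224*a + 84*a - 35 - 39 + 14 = 245*a^2 - 385*a - 60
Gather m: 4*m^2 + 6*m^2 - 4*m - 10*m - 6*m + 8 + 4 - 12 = 10*m^2 - 20*m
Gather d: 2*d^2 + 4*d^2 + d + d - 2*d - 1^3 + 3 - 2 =6*d^2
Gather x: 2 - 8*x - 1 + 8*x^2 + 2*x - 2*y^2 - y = 8*x^2 - 6*x - 2*y^2 - y + 1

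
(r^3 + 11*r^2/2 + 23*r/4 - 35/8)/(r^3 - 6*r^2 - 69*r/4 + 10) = (r + 7/2)/(r - 8)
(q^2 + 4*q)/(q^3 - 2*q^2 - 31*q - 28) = q/(q^2 - 6*q - 7)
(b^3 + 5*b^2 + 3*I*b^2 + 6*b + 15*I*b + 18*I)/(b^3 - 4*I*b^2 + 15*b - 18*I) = (b^2 + 5*b + 6)/(b^2 - 7*I*b - 6)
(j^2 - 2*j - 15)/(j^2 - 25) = (j + 3)/(j + 5)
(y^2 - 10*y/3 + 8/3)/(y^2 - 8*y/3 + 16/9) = 3*(y - 2)/(3*y - 4)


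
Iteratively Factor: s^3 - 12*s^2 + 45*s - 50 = (s - 5)*(s^2 - 7*s + 10) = (s - 5)*(s - 2)*(s - 5)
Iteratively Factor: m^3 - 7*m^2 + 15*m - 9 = (m - 3)*(m^2 - 4*m + 3) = (m - 3)*(m - 1)*(m - 3)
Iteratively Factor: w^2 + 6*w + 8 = (w + 2)*(w + 4)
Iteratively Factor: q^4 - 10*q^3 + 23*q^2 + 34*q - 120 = (q - 5)*(q^3 - 5*q^2 - 2*q + 24) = (q - 5)*(q - 3)*(q^2 - 2*q - 8) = (q - 5)*(q - 3)*(q + 2)*(q - 4)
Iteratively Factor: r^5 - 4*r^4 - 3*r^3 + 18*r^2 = (r)*(r^4 - 4*r^3 - 3*r^2 + 18*r) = r*(r + 2)*(r^3 - 6*r^2 + 9*r) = r^2*(r + 2)*(r^2 - 6*r + 9) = r^2*(r - 3)*(r + 2)*(r - 3)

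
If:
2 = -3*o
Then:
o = -2/3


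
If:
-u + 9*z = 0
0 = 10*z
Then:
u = 0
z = 0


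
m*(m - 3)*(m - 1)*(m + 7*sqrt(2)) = m^4 - 4*m^3 + 7*sqrt(2)*m^3 - 28*sqrt(2)*m^2 + 3*m^2 + 21*sqrt(2)*m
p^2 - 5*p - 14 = (p - 7)*(p + 2)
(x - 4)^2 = x^2 - 8*x + 16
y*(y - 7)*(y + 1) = y^3 - 6*y^2 - 7*y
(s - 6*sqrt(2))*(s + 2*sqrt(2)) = s^2 - 4*sqrt(2)*s - 24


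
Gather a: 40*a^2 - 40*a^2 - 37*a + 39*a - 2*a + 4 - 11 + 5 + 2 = 0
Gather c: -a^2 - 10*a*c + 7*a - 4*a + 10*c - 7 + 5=-a^2 + 3*a + c*(10 - 10*a) - 2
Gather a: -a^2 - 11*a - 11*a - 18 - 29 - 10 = -a^2 - 22*a - 57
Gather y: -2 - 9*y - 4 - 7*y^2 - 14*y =-7*y^2 - 23*y - 6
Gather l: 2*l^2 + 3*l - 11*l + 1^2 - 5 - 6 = 2*l^2 - 8*l - 10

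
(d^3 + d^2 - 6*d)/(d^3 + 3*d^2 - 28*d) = (d^2 + d - 6)/(d^2 + 3*d - 28)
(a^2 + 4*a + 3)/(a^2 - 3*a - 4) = (a + 3)/(a - 4)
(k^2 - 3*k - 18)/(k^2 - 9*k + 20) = (k^2 - 3*k - 18)/(k^2 - 9*k + 20)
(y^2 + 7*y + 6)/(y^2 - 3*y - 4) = (y + 6)/(y - 4)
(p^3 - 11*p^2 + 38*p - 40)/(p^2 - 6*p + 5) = (p^2 - 6*p + 8)/(p - 1)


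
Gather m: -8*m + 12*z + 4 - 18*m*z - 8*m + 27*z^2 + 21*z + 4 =m*(-18*z - 16) + 27*z^2 + 33*z + 8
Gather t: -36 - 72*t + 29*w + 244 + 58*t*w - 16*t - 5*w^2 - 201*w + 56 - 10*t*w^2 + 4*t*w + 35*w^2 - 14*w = t*(-10*w^2 + 62*w - 88) + 30*w^2 - 186*w + 264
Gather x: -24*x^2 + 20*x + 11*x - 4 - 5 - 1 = -24*x^2 + 31*x - 10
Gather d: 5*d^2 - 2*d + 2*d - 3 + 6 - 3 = 5*d^2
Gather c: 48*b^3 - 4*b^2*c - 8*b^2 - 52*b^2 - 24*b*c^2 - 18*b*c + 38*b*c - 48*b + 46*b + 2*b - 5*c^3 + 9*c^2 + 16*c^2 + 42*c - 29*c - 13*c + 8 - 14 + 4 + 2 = 48*b^3 - 60*b^2 - 5*c^3 + c^2*(25 - 24*b) + c*(-4*b^2 + 20*b)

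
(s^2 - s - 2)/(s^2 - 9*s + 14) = (s + 1)/(s - 7)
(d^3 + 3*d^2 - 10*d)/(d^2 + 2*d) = (d^2 + 3*d - 10)/(d + 2)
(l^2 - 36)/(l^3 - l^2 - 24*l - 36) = (l + 6)/(l^2 + 5*l + 6)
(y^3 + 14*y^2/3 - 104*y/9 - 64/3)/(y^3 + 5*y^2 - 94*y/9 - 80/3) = (3*y + 4)/(3*y + 5)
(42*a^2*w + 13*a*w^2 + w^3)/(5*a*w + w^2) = (42*a^2 + 13*a*w + w^2)/(5*a + w)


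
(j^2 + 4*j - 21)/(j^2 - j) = (j^2 + 4*j - 21)/(j*(j - 1))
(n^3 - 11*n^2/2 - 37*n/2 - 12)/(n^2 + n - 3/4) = 2*(n^2 - 7*n - 8)/(2*n - 1)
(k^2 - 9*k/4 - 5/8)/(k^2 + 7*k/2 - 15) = (k + 1/4)/(k + 6)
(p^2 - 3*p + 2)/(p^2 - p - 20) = (-p^2 + 3*p - 2)/(-p^2 + p + 20)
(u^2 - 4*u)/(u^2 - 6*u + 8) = u/(u - 2)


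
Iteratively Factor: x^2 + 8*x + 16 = (x + 4)*(x + 4)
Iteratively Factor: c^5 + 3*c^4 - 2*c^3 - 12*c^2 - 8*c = (c - 2)*(c^4 + 5*c^3 + 8*c^2 + 4*c) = (c - 2)*(c + 1)*(c^3 + 4*c^2 + 4*c) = (c - 2)*(c + 1)*(c + 2)*(c^2 + 2*c) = c*(c - 2)*(c + 1)*(c + 2)*(c + 2)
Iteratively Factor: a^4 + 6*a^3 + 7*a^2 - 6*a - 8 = (a + 2)*(a^3 + 4*a^2 - a - 4) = (a - 1)*(a + 2)*(a^2 + 5*a + 4) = (a - 1)*(a + 1)*(a + 2)*(a + 4)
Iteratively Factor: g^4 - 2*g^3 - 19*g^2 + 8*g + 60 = (g + 2)*(g^3 - 4*g^2 - 11*g + 30) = (g - 2)*(g + 2)*(g^2 - 2*g - 15) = (g - 5)*(g - 2)*(g + 2)*(g + 3)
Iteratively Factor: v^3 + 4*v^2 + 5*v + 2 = (v + 2)*(v^2 + 2*v + 1) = (v + 1)*(v + 2)*(v + 1)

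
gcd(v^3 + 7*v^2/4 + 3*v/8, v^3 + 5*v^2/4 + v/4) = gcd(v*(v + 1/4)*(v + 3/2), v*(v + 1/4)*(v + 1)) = v^2 + v/4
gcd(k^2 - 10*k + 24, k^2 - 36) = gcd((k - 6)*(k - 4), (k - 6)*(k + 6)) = k - 6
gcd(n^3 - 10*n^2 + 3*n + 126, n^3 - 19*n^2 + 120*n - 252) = n^2 - 13*n + 42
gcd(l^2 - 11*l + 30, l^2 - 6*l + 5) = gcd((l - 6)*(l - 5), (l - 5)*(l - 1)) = l - 5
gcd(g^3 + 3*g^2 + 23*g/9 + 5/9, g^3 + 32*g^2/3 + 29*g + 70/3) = g + 5/3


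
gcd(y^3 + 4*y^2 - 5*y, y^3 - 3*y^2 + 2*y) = y^2 - y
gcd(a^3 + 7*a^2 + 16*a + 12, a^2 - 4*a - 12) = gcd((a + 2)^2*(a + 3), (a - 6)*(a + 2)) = a + 2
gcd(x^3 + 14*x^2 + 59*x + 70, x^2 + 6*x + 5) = x + 5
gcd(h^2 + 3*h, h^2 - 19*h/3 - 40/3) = 1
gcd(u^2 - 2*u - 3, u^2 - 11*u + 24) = u - 3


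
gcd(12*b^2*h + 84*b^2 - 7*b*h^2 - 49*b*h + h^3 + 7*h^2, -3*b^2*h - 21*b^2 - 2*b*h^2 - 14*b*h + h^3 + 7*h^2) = 3*b*h + 21*b - h^2 - 7*h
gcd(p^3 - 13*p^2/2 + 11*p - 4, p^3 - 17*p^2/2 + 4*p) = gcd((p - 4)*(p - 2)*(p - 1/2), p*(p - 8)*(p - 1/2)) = p - 1/2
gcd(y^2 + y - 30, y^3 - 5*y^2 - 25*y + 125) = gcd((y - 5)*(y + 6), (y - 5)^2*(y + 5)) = y - 5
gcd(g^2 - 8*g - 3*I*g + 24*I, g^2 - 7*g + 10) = 1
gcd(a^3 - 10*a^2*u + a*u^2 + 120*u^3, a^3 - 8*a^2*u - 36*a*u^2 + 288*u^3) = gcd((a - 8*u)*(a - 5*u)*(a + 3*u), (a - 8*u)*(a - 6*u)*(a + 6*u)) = -a + 8*u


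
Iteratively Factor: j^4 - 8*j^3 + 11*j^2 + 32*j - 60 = (j - 2)*(j^3 - 6*j^2 - j + 30) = (j - 5)*(j - 2)*(j^2 - j - 6) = (j - 5)*(j - 3)*(j - 2)*(j + 2)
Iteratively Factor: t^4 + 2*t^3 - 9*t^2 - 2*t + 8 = (t - 1)*(t^3 + 3*t^2 - 6*t - 8) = (t - 1)*(t + 4)*(t^2 - t - 2) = (t - 2)*(t - 1)*(t + 4)*(t + 1)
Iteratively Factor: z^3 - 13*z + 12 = (z - 1)*(z^2 + z - 12) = (z - 1)*(z + 4)*(z - 3)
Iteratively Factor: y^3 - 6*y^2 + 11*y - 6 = (y - 3)*(y^2 - 3*y + 2) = (y - 3)*(y - 2)*(y - 1)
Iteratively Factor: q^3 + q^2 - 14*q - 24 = (q - 4)*(q^2 + 5*q + 6) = (q - 4)*(q + 3)*(q + 2)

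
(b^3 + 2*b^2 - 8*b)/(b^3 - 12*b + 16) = b/(b - 2)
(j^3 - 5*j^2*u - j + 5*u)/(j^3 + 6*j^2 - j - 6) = (j - 5*u)/(j + 6)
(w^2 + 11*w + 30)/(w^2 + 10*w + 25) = (w + 6)/(w + 5)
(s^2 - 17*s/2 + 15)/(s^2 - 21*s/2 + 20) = (s - 6)/(s - 8)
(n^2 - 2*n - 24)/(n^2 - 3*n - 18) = (n + 4)/(n + 3)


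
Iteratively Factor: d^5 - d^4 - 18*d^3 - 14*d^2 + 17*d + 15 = (d - 5)*(d^4 + 4*d^3 + 2*d^2 - 4*d - 3) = (d - 5)*(d + 1)*(d^3 + 3*d^2 - d - 3) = (d - 5)*(d + 1)^2*(d^2 + 2*d - 3) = (d - 5)*(d - 1)*(d + 1)^2*(d + 3)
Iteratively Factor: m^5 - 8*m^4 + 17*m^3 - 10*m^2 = (m)*(m^4 - 8*m^3 + 17*m^2 - 10*m) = m*(m - 5)*(m^3 - 3*m^2 + 2*m) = m*(m - 5)*(m - 2)*(m^2 - m) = m^2*(m - 5)*(m - 2)*(m - 1)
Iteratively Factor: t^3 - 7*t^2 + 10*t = (t)*(t^2 - 7*t + 10) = t*(t - 2)*(t - 5)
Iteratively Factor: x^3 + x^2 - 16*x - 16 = (x + 4)*(x^2 - 3*x - 4) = (x - 4)*(x + 4)*(x + 1)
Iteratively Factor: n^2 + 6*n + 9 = (n + 3)*(n + 3)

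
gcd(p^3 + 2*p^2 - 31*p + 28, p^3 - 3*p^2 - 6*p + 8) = p^2 - 5*p + 4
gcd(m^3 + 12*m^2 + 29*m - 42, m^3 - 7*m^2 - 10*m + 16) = m - 1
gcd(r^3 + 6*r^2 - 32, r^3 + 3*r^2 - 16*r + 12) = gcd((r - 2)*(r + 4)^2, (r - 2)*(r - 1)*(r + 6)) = r - 2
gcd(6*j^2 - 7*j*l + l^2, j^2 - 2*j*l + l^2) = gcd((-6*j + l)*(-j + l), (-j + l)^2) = j - l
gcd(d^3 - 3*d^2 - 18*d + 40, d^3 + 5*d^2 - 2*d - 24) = d^2 + 2*d - 8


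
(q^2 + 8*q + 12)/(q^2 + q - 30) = (q + 2)/(q - 5)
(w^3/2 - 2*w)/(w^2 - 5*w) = (w^2 - 4)/(2*(w - 5))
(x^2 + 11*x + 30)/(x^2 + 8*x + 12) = (x + 5)/(x + 2)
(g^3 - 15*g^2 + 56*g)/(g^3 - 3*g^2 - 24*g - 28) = g*(g - 8)/(g^2 + 4*g + 4)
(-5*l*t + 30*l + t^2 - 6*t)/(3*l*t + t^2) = (-5*l*t + 30*l + t^2 - 6*t)/(t*(3*l + t))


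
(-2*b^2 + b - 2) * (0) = 0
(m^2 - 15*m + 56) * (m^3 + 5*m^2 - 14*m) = m^5 - 10*m^4 - 33*m^3 + 490*m^2 - 784*m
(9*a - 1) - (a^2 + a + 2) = -a^2 + 8*a - 3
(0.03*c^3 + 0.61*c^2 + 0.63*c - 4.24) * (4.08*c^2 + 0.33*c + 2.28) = 0.1224*c^5 + 2.4987*c^4 + 2.8401*c^3 - 15.7005*c^2 + 0.0371999999999997*c - 9.6672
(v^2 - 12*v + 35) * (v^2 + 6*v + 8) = v^4 - 6*v^3 - 29*v^2 + 114*v + 280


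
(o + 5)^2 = o^2 + 10*o + 25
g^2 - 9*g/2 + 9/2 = (g - 3)*(g - 3/2)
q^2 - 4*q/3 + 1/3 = (q - 1)*(q - 1/3)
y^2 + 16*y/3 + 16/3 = (y + 4/3)*(y + 4)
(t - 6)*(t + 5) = t^2 - t - 30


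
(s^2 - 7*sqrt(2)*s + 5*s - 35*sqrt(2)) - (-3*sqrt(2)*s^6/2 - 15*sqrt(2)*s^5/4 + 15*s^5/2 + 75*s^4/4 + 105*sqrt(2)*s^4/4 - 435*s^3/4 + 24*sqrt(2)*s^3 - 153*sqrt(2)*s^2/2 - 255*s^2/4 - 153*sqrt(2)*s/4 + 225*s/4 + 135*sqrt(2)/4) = 3*sqrt(2)*s^6/2 - 15*s^5/2 + 15*sqrt(2)*s^5/4 - 105*sqrt(2)*s^4/4 - 75*s^4/4 - 24*sqrt(2)*s^3 + 435*s^3/4 + 259*s^2/4 + 153*sqrt(2)*s^2/2 - 205*s/4 + 125*sqrt(2)*s/4 - 275*sqrt(2)/4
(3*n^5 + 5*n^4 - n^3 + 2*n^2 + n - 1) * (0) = 0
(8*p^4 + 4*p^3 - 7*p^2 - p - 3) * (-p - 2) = -8*p^5 - 20*p^4 - p^3 + 15*p^2 + 5*p + 6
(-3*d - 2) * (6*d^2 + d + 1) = -18*d^3 - 15*d^2 - 5*d - 2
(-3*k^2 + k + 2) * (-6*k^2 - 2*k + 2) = 18*k^4 - 20*k^2 - 2*k + 4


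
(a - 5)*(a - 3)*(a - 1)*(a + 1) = a^4 - 8*a^3 + 14*a^2 + 8*a - 15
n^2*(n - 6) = n^3 - 6*n^2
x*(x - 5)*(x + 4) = x^3 - x^2 - 20*x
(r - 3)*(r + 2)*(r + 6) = r^3 + 5*r^2 - 12*r - 36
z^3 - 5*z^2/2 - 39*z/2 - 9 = (z - 6)*(z + 1/2)*(z + 3)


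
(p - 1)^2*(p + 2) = p^3 - 3*p + 2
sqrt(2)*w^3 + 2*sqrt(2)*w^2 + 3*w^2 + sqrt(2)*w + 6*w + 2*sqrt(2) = (w + 2)*(w + sqrt(2))*(sqrt(2)*w + 1)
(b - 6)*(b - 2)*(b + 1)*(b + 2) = b^4 - 5*b^3 - 10*b^2 + 20*b + 24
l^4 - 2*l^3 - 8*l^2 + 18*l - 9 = (l - 3)*(l - 1)^2*(l + 3)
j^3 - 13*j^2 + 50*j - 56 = (j - 7)*(j - 4)*(j - 2)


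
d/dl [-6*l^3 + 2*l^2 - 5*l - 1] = -18*l^2 + 4*l - 5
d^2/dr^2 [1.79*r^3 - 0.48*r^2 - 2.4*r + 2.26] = 10.74*r - 0.96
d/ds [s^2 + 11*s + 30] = 2*s + 11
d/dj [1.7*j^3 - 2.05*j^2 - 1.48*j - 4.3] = 5.1*j^2 - 4.1*j - 1.48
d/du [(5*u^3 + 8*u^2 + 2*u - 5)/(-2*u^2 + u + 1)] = (-10*u^4 + 10*u^3 + 27*u^2 - 4*u + 7)/(4*u^4 - 4*u^3 - 3*u^2 + 2*u + 1)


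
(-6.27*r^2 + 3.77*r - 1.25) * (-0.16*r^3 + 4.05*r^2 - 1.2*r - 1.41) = 1.0032*r^5 - 25.9967*r^4 + 22.9925*r^3 - 0.745800000000003*r^2 - 3.8157*r + 1.7625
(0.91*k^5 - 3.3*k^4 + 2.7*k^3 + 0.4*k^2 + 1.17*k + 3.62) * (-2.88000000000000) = -2.6208*k^5 + 9.504*k^4 - 7.776*k^3 - 1.152*k^2 - 3.3696*k - 10.4256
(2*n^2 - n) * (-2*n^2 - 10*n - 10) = -4*n^4 - 18*n^3 - 10*n^2 + 10*n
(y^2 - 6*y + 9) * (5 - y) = -y^3 + 11*y^2 - 39*y + 45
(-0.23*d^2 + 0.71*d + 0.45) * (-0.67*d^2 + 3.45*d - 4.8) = 0.1541*d^4 - 1.2692*d^3 + 3.252*d^2 - 1.8555*d - 2.16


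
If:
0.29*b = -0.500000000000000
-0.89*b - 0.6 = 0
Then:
No Solution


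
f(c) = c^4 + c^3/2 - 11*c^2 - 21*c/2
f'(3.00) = 45.00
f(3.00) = -36.00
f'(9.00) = 2829.00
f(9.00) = 5940.00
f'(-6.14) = -744.77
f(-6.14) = 955.30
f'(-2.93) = -33.78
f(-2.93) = -2.55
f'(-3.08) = -45.38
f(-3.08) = 3.37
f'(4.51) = 287.73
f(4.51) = 188.49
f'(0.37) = -18.23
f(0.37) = -5.35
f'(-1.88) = 9.58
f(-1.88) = -9.97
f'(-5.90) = -650.00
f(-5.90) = 788.09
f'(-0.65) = 3.34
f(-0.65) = 2.22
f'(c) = 4*c^3 + 3*c^2/2 - 22*c - 21/2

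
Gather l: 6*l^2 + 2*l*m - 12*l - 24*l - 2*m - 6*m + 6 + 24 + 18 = 6*l^2 + l*(2*m - 36) - 8*m + 48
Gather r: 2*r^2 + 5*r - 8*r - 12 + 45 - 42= 2*r^2 - 3*r - 9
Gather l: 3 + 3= 6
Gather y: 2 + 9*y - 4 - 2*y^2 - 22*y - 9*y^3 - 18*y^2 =-9*y^3 - 20*y^2 - 13*y - 2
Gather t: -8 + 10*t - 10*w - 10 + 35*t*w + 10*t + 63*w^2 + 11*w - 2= t*(35*w + 20) + 63*w^2 + w - 20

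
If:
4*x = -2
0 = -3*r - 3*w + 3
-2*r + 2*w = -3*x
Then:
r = 1/8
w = 7/8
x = -1/2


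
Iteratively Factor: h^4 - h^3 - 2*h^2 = (h)*(h^3 - h^2 - 2*h) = h^2*(h^2 - h - 2) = h^2*(h - 2)*(h + 1)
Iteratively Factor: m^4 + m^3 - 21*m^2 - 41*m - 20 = (m + 1)*(m^3 - 21*m - 20) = (m + 1)^2*(m^2 - m - 20) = (m - 5)*(m + 1)^2*(m + 4)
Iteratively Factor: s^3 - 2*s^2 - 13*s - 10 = (s + 2)*(s^2 - 4*s - 5) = (s + 1)*(s + 2)*(s - 5)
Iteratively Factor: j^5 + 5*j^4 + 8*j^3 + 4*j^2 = (j + 2)*(j^4 + 3*j^3 + 2*j^2) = j*(j + 2)*(j^3 + 3*j^2 + 2*j) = j*(j + 1)*(j + 2)*(j^2 + 2*j) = j^2*(j + 1)*(j + 2)*(j + 2)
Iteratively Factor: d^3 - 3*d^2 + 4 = (d - 2)*(d^2 - d - 2) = (d - 2)*(d + 1)*(d - 2)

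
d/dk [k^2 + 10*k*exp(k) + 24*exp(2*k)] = 10*k*exp(k) + 2*k + 48*exp(2*k) + 10*exp(k)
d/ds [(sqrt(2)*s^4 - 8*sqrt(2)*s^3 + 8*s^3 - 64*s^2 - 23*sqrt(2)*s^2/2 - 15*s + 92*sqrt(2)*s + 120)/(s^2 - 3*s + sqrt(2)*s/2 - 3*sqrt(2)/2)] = (4*sqrt(2)*s^5 - 34*sqrt(2)*s^4 + 22*s^4 - 152*s^3 + 112*sqrt(2)*s^3 - 251*sqrt(2)*s^2 + 535*s^2 - 342*s + 384*sqrt(2)*s - 75*sqrt(2) + 168)/(2*s^4 - 12*s^3 + 2*sqrt(2)*s^3 - 12*sqrt(2)*s^2 + 19*s^2 - 6*s + 18*sqrt(2)*s + 9)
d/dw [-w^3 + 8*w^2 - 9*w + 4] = -3*w^2 + 16*w - 9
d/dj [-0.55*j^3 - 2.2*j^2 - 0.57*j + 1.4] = -1.65*j^2 - 4.4*j - 0.57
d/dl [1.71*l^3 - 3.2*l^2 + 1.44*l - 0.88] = 5.13*l^2 - 6.4*l + 1.44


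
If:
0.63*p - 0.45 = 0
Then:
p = 0.71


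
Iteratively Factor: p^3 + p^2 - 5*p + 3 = (p + 3)*(p^2 - 2*p + 1) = (p - 1)*(p + 3)*(p - 1)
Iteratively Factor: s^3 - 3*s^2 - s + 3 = (s - 1)*(s^2 - 2*s - 3) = (s - 3)*(s - 1)*(s + 1)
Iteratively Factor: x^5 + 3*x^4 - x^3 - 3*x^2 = (x - 1)*(x^4 + 4*x^3 + 3*x^2) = (x - 1)*(x + 3)*(x^3 + x^2) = (x - 1)*(x + 1)*(x + 3)*(x^2) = x*(x - 1)*(x + 1)*(x + 3)*(x)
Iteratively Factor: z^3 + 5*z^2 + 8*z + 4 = (z + 2)*(z^2 + 3*z + 2) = (z + 2)^2*(z + 1)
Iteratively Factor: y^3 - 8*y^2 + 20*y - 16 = (y - 2)*(y^2 - 6*y + 8) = (y - 2)^2*(y - 4)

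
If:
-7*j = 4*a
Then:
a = -7*j/4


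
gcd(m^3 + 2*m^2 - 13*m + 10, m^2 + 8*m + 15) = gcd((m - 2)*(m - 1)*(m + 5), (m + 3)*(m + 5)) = m + 5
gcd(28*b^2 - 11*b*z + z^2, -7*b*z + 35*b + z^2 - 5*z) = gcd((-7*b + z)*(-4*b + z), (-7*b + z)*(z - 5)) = -7*b + z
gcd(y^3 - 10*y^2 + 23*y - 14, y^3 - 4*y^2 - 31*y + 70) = y^2 - 9*y + 14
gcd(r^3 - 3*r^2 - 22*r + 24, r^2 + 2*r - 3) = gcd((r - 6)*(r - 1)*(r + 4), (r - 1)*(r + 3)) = r - 1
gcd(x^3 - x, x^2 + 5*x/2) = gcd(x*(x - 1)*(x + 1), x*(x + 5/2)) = x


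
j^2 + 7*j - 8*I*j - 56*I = (j + 7)*(j - 8*I)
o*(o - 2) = o^2 - 2*o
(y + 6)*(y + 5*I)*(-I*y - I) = -I*y^3 + 5*y^2 - 7*I*y^2 + 35*y - 6*I*y + 30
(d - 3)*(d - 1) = d^2 - 4*d + 3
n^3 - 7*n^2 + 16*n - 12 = (n - 3)*(n - 2)^2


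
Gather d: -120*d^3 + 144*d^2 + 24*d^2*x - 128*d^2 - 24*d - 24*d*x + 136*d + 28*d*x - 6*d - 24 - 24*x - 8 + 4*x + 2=-120*d^3 + d^2*(24*x + 16) + d*(4*x + 106) - 20*x - 30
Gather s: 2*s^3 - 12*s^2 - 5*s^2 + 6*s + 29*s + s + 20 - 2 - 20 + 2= 2*s^3 - 17*s^2 + 36*s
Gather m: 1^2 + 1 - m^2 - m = -m^2 - m + 2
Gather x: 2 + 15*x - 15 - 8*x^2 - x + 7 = -8*x^2 + 14*x - 6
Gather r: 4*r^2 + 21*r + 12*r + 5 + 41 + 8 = 4*r^2 + 33*r + 54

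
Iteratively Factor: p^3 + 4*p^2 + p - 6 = (p + 2)*(p^2 + 2*p - 3) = (p + 2)*(p + 3)*(p - 1)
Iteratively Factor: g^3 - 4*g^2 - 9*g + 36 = (g - 4)*(g^2 - 9) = (g - 4)*(g + 3)*(g - 3)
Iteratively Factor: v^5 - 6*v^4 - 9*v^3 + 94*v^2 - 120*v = (v)*(v^4 - 6*v^3 - 9*v^2 + 94*v - 120) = v*(v - 5)*(v^3 - v^2 - 14*v + 24) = v*(v - 5)*(v + 4)*(v^2 - 5*v + 6) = v*(v - 5)*(v - 2)*(v + 4)*(v - 3)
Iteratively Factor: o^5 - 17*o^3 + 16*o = (o + 4)*(o^4 - 4*o^3 - o^2 + 4*o) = (o + 1)*(o + 4)*(o^3 - 5*o^2 + 4*o) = (o - 4)*(o + 1)*(o + 4)*(o^2 - o) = o*(o - 4)*(o + 1)*(o + 4)*(o - 1)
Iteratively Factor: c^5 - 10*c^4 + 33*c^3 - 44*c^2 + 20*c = (c - 2)*(c^4 - 8*c^3 + 17*c^2 - 10*c) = (c - 2)^2*(c^3 - 6*c^2 + 5*c) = (c - 2)^2*(c - 1)*(c^2 - 5*c) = (c - 5)*(c - 2)^2*(c - 1)*(c)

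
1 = 1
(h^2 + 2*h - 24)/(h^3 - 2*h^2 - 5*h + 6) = (h^2 + 2*h - 24)/(h^3 - 2*h^2 - 5*h + 6)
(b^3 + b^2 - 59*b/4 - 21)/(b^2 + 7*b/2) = b - 5/2 - 6/b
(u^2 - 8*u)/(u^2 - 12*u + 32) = u/(u - 4)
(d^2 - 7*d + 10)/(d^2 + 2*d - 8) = (d - 5)/(d + 4)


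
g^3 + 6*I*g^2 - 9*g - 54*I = (g - 3)*(g + 3)*(g + 6*I)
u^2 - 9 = (u - 3)*(u + 3)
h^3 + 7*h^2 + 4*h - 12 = (h - 1)*(h + 2)*(h + 6)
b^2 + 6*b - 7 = (b - 1)*(b + 7)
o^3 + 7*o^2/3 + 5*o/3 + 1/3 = (o + 1/3)*(o + 1)^2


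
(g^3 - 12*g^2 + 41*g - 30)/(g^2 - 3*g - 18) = (g^2 - 6*g + 5)/(g + 3)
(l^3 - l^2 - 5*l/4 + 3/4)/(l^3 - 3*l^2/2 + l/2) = (2*l^2 - l - 3)/(2*l*(l - 1))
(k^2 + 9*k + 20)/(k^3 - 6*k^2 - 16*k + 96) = (k + 5)/(k^2 - 10*k + 24)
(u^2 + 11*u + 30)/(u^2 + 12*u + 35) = (u + 6)/(u + 7)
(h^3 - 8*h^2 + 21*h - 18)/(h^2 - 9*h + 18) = (h^2 - 5*h + 6)/(h - 6)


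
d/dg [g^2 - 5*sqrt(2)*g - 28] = 2*g - 5*sqrt(2)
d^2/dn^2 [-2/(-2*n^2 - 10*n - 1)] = 8*(-2*n^2 - 10*n + 2*(2*n + 5)^2 - 1)/(2*n^2 + 10*n + 1)^3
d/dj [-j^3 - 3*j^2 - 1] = 3*j*(-j - 2)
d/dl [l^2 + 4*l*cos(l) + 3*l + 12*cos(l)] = -4*l*sin(l) + 2*l - 12*sin(l) + 4*cos(l) + 3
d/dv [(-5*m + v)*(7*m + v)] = 2*m + 2*v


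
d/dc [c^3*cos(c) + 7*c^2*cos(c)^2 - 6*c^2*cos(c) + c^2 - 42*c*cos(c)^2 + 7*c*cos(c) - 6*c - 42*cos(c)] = -c^3*sin(c) + 6*c^2*sin(c) - 7*c^2*sin(2*c) + 3*c^2*cos(c) - 7*c*sin(c) + 42*c*sin(2*c) + 14*c*cos(c)^2 - 12*c*cos(c) + 2*c + 42*sin(c) - 42*cos(c)^2 + 7*cos(c) - 6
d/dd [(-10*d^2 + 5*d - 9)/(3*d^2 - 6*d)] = (5*d^2 + 6*d - 6)/(d^2*(d^2 - 4*d + 4))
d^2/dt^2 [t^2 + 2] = 2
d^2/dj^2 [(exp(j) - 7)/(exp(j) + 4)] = 11*(4 - exp(j))*exp(j)/(exp(3*j) + 12*exp(2*j) + 48*exp(j) + 64)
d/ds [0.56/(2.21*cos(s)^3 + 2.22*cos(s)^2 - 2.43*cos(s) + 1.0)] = (3.7128*cos(s)^2 + 2.4864*cos(s) - 1.3608)*sin(s)/(2.21*cos(s)^3 + 2.22*cos(s)^2 - 2.43*cos(s) + 1.0)^2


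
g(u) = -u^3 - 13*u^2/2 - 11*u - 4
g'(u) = -3*u^2 - 13*u - 11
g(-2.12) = -0.37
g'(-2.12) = 3.08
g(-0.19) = -2.14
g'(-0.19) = -8.64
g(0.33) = -8.37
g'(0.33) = -15.62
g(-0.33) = -1.04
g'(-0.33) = -7.04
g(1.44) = -36.30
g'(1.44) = -35.94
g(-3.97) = -0.21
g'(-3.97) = -6.67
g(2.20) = -70.31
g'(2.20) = -54.12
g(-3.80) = -1.19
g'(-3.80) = -4.92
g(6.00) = -520.00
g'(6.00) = -197.00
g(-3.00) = -2.50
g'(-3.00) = 1.00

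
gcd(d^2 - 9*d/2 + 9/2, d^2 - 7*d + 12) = d - 3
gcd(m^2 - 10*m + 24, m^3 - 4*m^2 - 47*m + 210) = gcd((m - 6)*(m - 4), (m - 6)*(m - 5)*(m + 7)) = m - 6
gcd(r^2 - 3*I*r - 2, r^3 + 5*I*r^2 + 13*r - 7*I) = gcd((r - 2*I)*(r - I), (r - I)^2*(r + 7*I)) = r - I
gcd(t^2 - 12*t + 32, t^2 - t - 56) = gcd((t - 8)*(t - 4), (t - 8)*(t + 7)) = t - 8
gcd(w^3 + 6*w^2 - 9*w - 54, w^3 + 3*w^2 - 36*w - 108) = w^2 + 9*w + 18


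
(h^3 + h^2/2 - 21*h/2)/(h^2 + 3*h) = (2*h^2 + h - 21)/(2*(h + 3))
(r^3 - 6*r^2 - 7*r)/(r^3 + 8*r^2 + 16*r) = (r^2 - 6*r - 7)/(r^2 + 8*r + 16)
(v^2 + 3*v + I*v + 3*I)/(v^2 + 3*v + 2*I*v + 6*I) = (v + I)/(v + 2*I)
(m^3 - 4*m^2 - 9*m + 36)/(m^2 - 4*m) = m - 9/m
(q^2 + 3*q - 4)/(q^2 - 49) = (q^2 + 3*q - 4)/(q^2 - 49)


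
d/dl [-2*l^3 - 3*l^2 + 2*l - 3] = -6*l^2 - 6*l + 2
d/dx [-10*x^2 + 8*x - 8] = 8 - 20*x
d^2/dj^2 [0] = 0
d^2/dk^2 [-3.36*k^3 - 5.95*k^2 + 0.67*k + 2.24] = -20.16*k - 11.9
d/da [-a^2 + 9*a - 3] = 9 - 2*a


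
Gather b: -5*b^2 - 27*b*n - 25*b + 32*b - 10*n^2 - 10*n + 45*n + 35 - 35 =-5*b^2 + b*(7 - 27*n) - 10*n^2 + 35*n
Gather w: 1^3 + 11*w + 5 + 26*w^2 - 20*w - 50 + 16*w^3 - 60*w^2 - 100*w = 16*w^3 - 34*w^2 - 109*w - 44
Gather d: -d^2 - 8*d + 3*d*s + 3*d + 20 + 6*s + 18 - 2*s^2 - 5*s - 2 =-d^2 + d*(3*s - 5) - 2*s^2 + s + 36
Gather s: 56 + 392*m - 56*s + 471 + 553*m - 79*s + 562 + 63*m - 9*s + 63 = 1008*m - 144*s + 1152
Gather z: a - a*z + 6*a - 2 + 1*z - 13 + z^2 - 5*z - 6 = 7*a + z^2 + z*(-a - 4) - 21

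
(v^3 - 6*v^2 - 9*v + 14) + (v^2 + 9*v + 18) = v^3 - 5*v^2 + 32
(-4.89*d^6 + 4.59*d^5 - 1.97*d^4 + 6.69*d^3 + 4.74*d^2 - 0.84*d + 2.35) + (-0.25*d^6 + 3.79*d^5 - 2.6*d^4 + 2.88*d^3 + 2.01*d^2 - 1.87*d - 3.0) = -5.14*d^6 + 8.38*d^5 - 4.57*d^4 + 9.57*d^3 + 6.75*d^2 - 2.71*d - 0.65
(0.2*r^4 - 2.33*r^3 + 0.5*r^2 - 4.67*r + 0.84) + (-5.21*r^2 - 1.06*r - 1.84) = 0.2*r^4 - 2.33*r^3 - 4.71*r^2 - 5.73*r - 1.0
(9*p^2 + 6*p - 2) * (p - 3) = 9*p^3 - 21*p^2 - 20*p + 6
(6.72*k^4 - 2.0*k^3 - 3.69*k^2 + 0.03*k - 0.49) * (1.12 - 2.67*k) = -17.9424*k^5 + 12.8664*k^4 + 7.6123*k^3 - 4.2129*k^2 + 1.3419*k - 0.5488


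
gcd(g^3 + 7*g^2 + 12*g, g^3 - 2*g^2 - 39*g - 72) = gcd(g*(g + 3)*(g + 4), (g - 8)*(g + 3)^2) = g + 3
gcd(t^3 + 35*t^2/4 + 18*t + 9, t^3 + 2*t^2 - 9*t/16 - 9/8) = t^2 + 11*t/4 + 3/2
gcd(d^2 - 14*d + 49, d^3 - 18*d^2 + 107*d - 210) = d - 7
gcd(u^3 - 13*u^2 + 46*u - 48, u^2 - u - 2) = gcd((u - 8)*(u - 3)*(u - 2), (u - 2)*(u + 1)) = u - 2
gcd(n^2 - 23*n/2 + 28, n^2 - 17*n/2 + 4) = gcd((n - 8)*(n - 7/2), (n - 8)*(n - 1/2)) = n - 8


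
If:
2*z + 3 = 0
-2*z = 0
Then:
No Solution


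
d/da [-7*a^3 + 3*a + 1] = 3 - 21*a^2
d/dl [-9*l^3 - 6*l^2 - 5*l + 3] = -27*l^2 - 12*l - 5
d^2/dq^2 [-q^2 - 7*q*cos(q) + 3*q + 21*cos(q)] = 7*q*cos(q) + 14*sin(q) - 21*cos(q) - 2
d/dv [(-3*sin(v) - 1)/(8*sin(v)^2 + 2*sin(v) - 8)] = (12*sin(v)^2 + 8*sin(v) + 13)*cos(v)/(2*(sin(v) - 4*cos(v)^2)^2)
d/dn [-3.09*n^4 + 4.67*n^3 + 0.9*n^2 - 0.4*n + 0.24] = -12.36*n^3 + 14.01*n^2 + 1.8*n - 0.4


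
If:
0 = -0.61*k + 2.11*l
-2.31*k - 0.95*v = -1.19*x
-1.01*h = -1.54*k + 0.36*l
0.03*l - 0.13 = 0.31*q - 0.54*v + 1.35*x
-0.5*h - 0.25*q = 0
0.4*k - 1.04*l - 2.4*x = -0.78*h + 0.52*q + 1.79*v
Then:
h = -0.13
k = -0.09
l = -0.03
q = 0.26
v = 0.05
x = -0.14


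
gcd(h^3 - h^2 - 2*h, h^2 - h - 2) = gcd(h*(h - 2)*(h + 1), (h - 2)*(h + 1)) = h^2 - h - 2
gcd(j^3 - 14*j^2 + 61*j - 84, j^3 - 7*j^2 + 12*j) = j^2 - 7*j + 12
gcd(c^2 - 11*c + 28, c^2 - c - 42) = c - 7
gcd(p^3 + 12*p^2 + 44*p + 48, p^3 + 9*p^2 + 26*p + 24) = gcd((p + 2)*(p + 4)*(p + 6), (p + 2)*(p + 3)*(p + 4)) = p^2 + 6*p + 8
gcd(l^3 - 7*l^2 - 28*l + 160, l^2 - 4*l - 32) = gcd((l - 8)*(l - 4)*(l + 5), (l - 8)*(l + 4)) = l - 8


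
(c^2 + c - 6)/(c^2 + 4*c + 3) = (c - 2)/(c + 1)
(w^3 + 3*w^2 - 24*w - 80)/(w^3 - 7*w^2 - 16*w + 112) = (w^2 - w - 20)/(w^2 - 11*w + 28)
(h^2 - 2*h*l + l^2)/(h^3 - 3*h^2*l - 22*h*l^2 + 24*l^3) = (h - l)/(h^2 - 2*h*l - 24*l^2)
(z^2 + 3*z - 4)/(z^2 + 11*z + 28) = (z - 1)/(z + 7)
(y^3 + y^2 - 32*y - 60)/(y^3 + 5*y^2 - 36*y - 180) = (y + 2)/(y + 6)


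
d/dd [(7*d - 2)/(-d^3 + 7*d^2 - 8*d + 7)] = (14*d^3 - 55*d^2 + 28*d + 33)/(d^6 - 14*d^5 + 65*d^4 - 126*d^3 + 162*d^2 - 112*d + 49)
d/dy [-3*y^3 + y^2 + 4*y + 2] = -9*y^2 + 2*y + 4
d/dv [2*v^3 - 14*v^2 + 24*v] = 6*v^2 - 28*v + 24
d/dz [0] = 0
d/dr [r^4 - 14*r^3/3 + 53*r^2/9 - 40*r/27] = 4*r^3 - 14*r^2 + 106*r/9 - 40/27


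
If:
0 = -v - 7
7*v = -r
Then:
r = 49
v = -7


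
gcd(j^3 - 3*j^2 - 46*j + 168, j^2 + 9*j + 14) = j + 7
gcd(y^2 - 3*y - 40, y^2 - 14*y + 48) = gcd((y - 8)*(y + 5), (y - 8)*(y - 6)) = y - 8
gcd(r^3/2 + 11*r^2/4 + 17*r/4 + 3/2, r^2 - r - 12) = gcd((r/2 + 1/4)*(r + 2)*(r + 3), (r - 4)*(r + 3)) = r + 3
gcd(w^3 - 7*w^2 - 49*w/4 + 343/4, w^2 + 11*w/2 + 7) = w + 7/2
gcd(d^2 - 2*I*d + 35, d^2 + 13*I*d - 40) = d + 5*I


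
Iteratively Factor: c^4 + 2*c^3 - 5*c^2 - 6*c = (c + 1)*(c^3 + c^2 - 6*c) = (c - 2)*(c + 1)*(c^2 + 3*c) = (c - 2)*(c + 1)*(c + 3)*(c)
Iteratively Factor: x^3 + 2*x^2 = (x + 2)*(x^2) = x*(x + 2)*(x)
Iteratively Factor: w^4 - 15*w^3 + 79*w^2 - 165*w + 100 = (w - 5)*(w^3 - 10*w^2 + 29*w - 20) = (w - 5)^2*(w^2 - 5*w + 4) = (w - 5)^2*(w - 1)*(w - 4)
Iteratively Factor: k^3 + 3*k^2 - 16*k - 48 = (k - 4)*(k^2 + 7*k + 12) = (k - 4)*(k + 4)*(k + 3)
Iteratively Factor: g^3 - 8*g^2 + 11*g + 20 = (g + 1)*(g^2 - 9*g + 20) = (g - 5)*(g + 1)*(g - 4)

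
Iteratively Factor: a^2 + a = (a + 1)*(a)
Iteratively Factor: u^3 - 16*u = (u - 4)*(u^2 + 4*u) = (u - 4)*(u + 4)*(u)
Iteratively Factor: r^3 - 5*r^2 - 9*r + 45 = (r - 5)*(r^2 - 9) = (r - 5)*(r - 3)*(r + 3)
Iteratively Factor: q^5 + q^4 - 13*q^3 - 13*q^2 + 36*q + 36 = (q + 1)*(q^4 - 13*q^2 + 36) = (q - 2)*(q + 1)*(q^3 + 2*q^2 - 9*q - 18) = (q - 2)*(q + 1)*(q + 2)*(q^2 - 9) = (q - 2)*(q + 1)*(q + 2)*(q + 3)*(q - 3)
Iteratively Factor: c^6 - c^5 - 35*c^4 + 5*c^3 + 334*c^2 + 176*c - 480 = (c - 1)*(c^5 - 35*c^3 - 30*c^2 + 304*c + 480) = (c - 1)*(c + 4)*(c^4 - 4*c^3 - 19*c^2 + 46*c + 120) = (c - 4)*(c - 1)*(c + 4)*(c^3 - 19*c - 30) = (c - 4)*(c - 1)*(c + 3)*(c + 4)*(c^2 - 3*c - 10) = (c - 4)*(c - 1)*(c + 2)*(c + 3)*(c + 4)*(c - 5)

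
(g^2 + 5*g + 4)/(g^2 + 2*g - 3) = (g^2 + 5*g + 4)/(g^2 + 2*g - 3)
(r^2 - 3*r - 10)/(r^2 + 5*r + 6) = (r - 5)/(r + 3)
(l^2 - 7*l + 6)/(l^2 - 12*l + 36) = (l - 1)/(l - 6)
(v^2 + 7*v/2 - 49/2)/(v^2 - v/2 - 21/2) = (v + 7)/(v + 3)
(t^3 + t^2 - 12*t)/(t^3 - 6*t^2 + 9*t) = (t + 4)/(t - 3)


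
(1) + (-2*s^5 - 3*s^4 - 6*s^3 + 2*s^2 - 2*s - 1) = -2*s^5 - 3*s^4 - 6*s^3 + 2*s^2 - 2*s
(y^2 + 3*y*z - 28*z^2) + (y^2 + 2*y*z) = 2*y^2 + 5*y*z - 28*z^2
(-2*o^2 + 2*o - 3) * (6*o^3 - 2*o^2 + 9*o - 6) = -12*o^5 + 16*o^4 - 40*o^3 + 36*o^2 - 39*o + 18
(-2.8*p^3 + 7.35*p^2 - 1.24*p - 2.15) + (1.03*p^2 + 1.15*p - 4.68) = -2.8*p^3 + 8.38*p^2 - 0.0900000000000001*p - 6.83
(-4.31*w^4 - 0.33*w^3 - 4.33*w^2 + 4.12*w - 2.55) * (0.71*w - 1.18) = -3.0601*w^5 + 4.8515*w^4 - 2.6849*w^3 + 8.0346*w^2 - 6.6721*w + 3.009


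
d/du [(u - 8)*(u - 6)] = 2*u - 14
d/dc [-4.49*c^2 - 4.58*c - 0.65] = -8.98*c - 4.58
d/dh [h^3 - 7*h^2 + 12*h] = 3*h^2 - 14*h + 12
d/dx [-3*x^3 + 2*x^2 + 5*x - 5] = -9*x^2 + 4*x + 5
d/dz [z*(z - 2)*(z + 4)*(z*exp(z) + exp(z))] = (z^4 + 7*z^3 + 3*z^2 - 20*z - 8)*exp(z)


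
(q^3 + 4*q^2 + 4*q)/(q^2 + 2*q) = q + 2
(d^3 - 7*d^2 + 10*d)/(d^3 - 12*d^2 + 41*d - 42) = d*(d - 5)/(d^2 - 10*d + 21)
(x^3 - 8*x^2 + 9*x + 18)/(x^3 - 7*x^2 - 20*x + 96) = (x^2 - 5*x - 6)/(x^2 - 4*x - 32)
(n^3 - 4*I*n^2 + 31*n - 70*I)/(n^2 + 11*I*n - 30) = (n^2 - 9*I*n - 14)/(n + 6*I)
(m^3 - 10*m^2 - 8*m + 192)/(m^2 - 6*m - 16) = (m^2 - 2*m - 24)/(m + 2)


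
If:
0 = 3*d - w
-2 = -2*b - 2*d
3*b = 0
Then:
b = 0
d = 1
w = 3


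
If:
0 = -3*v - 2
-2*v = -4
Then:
No Solution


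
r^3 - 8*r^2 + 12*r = r*(r - 6)*(r - 2)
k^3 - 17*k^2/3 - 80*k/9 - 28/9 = (k - 7)*(k + 2/3)^2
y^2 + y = y*(y + 1)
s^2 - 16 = (s - 4)*(s + 4)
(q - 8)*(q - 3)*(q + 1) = q^3 - 10*q^2 + 13*q + 24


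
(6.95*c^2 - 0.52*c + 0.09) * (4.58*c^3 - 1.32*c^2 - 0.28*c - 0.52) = 31.831*c^5 - 11.5556*c^4 - 0.8474*c^3 - 3.5872*c^2 + 0.2452*c - 0.0468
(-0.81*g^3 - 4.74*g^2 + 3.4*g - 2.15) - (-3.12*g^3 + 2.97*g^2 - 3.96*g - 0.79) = 2.31*g^3 - 7.71*g^2 + 7.36*g - 1.36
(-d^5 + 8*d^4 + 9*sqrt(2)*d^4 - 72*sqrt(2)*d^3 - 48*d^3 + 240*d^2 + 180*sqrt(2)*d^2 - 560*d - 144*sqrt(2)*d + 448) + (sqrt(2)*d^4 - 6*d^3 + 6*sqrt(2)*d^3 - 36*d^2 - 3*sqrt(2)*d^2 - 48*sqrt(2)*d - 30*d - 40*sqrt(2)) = -d^5 + 8*d^4 + 10*sqrt(2)*d^4 - 66*sqrt(2)*d^3 - 54*d^3 + 204*d^2 + 177*sqrt(2)*d^2 - 590*d - 192*sqrt(2)*d - 40*sqrt(2) + 448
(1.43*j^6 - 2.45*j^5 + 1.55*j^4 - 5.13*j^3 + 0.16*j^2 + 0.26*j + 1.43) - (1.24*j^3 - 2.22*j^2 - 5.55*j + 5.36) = 1.43*j^6 - 2.45*j^5 + 1.55*j^4 - 6.37*j^3 + 2.38*j^2 + 5.81*j - 3.93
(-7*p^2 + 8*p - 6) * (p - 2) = -7*p^3 + 22*p^2 - 22*p + 12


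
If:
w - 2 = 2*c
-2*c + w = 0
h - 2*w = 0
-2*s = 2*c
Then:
No Solution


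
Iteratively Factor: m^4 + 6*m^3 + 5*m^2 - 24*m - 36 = (m - 2)*(m^3 + 8*m^2 + 21*m + 18) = (m - 2)*(m + 3)*(m^2 + 5*m + 6) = (m - 2)*(m + 2)*(m + 3)*(m + 3)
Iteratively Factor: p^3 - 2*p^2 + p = (p - 1)*(p^2 - p) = p*(p - 1)*(p - 1)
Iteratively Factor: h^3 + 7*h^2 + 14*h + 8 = (h + 4)*(h^2 + 3*h + 2) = (h + 1)*(h + 4)*(h + 2)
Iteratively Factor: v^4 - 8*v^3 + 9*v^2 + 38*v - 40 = (v + 2)*(v^3 - 10*v^2 + 29*v - 20) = (v - 1)*(v + 2)*(v^2 - 9*v + 20) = (v - 5)*(v - 1)*(v + 2)*(v - 4)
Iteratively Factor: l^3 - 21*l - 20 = (l + 1)*(l^2 - l - 20) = (l + 1)*(l + 4)*(l - 5)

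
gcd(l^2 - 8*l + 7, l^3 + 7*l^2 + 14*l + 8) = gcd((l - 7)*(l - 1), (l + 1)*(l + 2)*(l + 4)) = 1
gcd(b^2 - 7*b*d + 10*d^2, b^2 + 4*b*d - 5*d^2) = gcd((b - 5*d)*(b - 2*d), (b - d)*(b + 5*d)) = 1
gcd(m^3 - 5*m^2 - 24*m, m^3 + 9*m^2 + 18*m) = m^2 + 3*m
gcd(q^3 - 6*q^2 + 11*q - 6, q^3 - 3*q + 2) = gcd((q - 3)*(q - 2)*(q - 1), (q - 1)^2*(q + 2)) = q - 1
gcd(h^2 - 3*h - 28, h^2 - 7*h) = h - 7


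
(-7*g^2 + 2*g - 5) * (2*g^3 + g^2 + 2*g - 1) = -14*g^5 - 3*g^4 - 22*g^3 + 6*g^2 - 12*g + 5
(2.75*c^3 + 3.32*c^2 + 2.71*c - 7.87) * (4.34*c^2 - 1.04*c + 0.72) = 11.935*c^5 + 11.5488*c^4 + 10.2886*c^3 - 34.5838*c^2 + 10.136*c - 5.6664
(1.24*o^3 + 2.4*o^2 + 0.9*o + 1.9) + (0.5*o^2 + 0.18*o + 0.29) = 1.24*o^3 + 2.9*o^2 + 1.08*o + 2.19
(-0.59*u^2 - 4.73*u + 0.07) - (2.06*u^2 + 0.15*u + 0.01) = -2.65*u^2 - 4.88*u + 0.06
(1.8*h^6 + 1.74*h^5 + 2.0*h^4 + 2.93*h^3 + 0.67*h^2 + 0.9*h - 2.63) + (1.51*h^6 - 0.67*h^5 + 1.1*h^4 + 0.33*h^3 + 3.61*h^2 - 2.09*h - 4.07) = 3.31*h^6 + 1.07*h^5 + 3.1*h^4 + 3.26*h^3 + 4.28*h^2 - 1.19*h - 6.7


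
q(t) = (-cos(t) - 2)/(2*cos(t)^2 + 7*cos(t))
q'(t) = (4*sin(t)*cos(t) + 7*sin(t))*(-cos(t) - 2)/(2*cos(t)^2 + 7*cos(t))^2 + sin(t)/(2*cos(t)^2 + 7*cos(t)) = -(2*sin(t) + 14*sin(t)/cos(t)^2 + 8*tan(t))/(2*cos(t) + 7)^2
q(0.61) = -0.40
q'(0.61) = -0.25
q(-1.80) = 1.19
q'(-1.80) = 5.41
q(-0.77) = -0.45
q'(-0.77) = 0.39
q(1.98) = 0.65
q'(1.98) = -1.68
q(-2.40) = 0.31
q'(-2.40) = 0.37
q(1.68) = 2.56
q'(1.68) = -23.93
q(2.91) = 0.21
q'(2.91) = -0.08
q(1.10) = -0.68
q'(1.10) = -1.25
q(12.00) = -0.39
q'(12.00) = 0.22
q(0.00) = -0.33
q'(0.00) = 0.00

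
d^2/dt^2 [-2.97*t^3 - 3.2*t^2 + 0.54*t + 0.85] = -17.82*t - 6.4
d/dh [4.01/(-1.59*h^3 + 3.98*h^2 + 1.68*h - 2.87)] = (19.1277*h^2 - 31.9196*h - 6.7368)/(1.59*h^3 - 3.98*h^2 - 1.68*h + 2.87)^2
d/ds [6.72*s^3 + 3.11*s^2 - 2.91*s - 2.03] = 20.16*s^2 + 6.22*s - 2.91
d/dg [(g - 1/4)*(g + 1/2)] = 2*g + 1/4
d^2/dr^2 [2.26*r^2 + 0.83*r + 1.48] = 4.52000000000000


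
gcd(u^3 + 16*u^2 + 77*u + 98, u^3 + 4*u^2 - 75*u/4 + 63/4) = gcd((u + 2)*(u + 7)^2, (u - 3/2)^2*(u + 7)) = u + 7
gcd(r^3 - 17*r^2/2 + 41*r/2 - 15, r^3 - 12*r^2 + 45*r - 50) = r^2 - 7*r + 10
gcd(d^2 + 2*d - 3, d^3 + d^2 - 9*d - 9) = d + 3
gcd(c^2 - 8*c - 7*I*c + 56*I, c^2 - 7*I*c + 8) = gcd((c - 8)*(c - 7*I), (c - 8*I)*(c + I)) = 1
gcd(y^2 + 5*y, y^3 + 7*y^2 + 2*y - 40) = y + 5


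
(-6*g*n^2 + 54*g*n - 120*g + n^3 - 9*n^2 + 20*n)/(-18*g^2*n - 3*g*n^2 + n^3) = (n^2 - 9*n + 20)/(n*(3*g + n))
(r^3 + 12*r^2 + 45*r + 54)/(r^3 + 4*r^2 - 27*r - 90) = (r + 3)/(r - 5)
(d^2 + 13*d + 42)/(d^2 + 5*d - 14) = (d + 6)/(d - 2)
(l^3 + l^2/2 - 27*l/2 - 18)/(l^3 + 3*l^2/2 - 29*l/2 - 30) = (2*l + 3)/(2*l + 5)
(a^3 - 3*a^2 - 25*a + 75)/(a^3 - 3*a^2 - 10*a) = (a^2 + 2*a - 15)/(a*(a + 2))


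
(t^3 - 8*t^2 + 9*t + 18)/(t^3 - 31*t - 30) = (t - 3)/(t + 5)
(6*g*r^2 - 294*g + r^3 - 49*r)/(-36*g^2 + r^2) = (r^2 - 49)/(-6*g + r)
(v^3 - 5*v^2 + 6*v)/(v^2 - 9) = v*(v - 2)/(v + 3)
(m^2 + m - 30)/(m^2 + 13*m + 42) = (m - 5)/(m + 7)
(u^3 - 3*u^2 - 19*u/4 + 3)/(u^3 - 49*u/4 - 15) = (2*u - 1)/(2*u + 5)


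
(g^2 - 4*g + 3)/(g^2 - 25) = (g^2 - 4*g + 3)/(g^2 - 25)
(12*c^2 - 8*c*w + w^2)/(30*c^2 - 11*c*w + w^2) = (-2*c + w)/(-5*c + w)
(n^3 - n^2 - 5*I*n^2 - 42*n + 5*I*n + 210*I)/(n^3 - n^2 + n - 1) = (n^3 - n^2*(1 + 5*I) + n*(-42 + 5*I) + 210*I)/(n^3 - n^2 + n - 1)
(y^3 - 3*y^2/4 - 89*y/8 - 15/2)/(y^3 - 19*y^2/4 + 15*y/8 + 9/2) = (2*y + 5)/(2*y - 3)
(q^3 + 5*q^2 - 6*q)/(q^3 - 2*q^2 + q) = (q + 6)/(q - 1)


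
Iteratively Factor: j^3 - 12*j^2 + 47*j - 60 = (j - 4)*(j^2 - 8*j + 15) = (j - 4)*(j - 3)*(j - 5)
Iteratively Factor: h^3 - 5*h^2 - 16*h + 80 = (h + 4)*(h^2 - 9*h + 20) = (h - 4)*(h + 4)*(h - 5)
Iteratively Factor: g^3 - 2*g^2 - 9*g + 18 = (g + 3)*(g^2 - 5*g + 6) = (g - 2)*(g + 3)*(g - 3)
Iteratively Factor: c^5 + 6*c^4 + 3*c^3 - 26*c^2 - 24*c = (c + 1)*(c^4 + 5*c^3 - 2*c^2 - 24*c) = c*(c + 1)*(c^3 + 5*c^2 - 2*c - 24) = c*(c + 1)*(c + 4)*(c^2 + c - 6) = c*(c - 2)*(c + 1)*(c + 4)*(c + 3)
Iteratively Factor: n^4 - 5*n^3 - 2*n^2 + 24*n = (n - 3)*(n^3 - 2*n^2 - 8*n) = (n - 3)*(n + 2)*(n^2 - 4*n) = n*(n - 3)*(n + 2)*(n - 4)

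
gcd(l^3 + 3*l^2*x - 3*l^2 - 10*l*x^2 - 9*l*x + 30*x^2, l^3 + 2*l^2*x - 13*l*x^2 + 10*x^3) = -l^2 - 3*l*x + 10*x^2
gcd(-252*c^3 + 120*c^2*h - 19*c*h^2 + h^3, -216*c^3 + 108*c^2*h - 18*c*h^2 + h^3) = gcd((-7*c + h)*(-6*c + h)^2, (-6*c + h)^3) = 36*c^2 - 12*c*h + h^2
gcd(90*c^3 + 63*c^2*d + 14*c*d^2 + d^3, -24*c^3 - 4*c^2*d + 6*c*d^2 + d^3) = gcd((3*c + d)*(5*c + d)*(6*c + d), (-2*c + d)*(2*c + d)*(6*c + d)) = 6*c + d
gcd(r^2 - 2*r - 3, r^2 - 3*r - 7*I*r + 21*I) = r - 3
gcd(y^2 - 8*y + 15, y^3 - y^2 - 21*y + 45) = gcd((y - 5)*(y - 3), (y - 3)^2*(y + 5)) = y - 3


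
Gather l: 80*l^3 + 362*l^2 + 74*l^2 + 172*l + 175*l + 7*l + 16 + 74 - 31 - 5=80*l^3 + 436*l^2 + 354*l + 54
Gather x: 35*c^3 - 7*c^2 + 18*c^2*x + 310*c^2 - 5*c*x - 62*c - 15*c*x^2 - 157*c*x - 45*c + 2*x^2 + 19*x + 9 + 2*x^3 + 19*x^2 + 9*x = 35*c^3 + 303*c^2 - 107*c + 2*x^3 + x^2*(21 - 15*c) + x*(18*c^2 - 162*c + 28) + 9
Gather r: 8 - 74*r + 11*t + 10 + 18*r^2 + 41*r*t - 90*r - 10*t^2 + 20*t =18*r^2 + r*(41*t - 164) - 10*t^2 + 31*t + 18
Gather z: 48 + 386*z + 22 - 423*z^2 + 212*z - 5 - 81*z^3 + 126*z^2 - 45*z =-81*z^3 - 297*z^2 + 553*z + 65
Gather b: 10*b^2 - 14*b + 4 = 10*b^2 - 14*b + 4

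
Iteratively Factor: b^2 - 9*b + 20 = (b - 4)*(b - 5)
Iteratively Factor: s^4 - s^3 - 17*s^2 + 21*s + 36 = (s + 1)*(s^3 - 2*s^2 - 15*s + 36) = (s + 1)*(s + 4)*(s^2 - 6*s + 9) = (s - 3)*(s + 1)*(s + 4)*(s - 3)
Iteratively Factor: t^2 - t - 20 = (t - 5)*(t + 4)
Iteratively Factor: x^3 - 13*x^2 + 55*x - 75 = (x - 5)*(x^2 - 8*x + 15) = (x - 5)^2*(x - 3)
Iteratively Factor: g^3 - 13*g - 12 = (g + 3)*(g^2 - 3*g - 4) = (g + 1)*(g + 3)*(g - 4)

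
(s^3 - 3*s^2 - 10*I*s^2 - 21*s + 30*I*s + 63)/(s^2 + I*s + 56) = (s^2 - 3*s*(1 + I) + 9*I)/(s + 8*I)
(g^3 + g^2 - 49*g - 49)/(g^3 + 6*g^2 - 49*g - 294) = (g + 1)/(g + 6)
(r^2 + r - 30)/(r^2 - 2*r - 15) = (r + 6)/(r + 3)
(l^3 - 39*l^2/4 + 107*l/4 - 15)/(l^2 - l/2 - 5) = (-4*l^3 + 39*l^2 - 107*l + 60)/(2*(-2*l^2 + l + 10))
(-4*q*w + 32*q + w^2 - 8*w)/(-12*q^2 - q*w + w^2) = (w - 8)/(3*q + w)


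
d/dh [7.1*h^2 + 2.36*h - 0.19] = 14.2*h + 2.36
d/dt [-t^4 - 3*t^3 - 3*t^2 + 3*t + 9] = -4*t^3 - 9*t^2 - 6*t + 3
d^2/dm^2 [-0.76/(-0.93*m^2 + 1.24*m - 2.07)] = (-1.314648*m^2 + 1.752864*m + 0.76*(1.86*m - 1.24)*(3.72*m - 2.48) - 2.926152)/(0.93*m^2 - 1.24*m + 2.07)^3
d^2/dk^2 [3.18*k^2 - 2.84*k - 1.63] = 6.36000000000000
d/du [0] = 0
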